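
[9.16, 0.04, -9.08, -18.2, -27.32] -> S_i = 9.16 + -9.12*i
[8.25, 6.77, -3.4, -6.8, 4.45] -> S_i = Random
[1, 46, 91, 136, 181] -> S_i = 1 + 45*i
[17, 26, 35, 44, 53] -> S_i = 17 + 9*i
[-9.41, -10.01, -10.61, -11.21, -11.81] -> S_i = -9.41 + -0.60*i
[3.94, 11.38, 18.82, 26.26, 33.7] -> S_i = 3.94 + 7.44*i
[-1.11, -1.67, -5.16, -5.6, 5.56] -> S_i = Random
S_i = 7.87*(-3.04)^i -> [7.87, -23.92, 72.73, -221.1, 672.15]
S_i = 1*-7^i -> [1, -7, 49, -343, 2401]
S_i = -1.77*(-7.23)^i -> [-1.77, 12.8, -92.52, 668.94, -4836.45]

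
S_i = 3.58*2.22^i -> [3.58, 7.95, 17.64, 39.17, 86.96]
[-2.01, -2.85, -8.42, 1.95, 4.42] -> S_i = Random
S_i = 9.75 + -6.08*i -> [9.75, 3.67, -2.41, -8.49, -14.57]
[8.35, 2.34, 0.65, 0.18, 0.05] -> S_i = 8.35*0.28^i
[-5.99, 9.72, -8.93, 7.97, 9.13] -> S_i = Random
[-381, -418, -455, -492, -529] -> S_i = -381 + -37*i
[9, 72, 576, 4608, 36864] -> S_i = 9*8^i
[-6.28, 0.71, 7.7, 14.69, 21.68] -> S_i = -6.28 + 6.99*i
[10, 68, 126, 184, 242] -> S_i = 10 + 58*i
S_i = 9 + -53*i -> [9, -44, -97, -150, -203]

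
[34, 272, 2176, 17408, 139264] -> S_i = 34*8^i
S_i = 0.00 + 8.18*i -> [0.0, 8.18, 16.36, 24.54, 32.72]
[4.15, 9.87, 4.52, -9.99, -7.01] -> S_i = Random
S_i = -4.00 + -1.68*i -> [-4.0, -5.68, -7.36, -9.04, -10.72]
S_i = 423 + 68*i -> [423, 491, 559, 627, 695]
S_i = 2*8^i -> [2, 16, 128, 1024, 8192]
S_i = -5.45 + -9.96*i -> [-5.45, -15.41, -25.37, -35.33, -45.29]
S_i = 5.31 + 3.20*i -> [5.31, 8.51, 11.71, 14.91, 18.11]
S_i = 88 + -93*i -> [88, -5, -98, -191, -284]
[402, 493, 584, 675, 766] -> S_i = 402 + 91*i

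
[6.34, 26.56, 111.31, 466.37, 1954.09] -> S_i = 6.34*4.19^i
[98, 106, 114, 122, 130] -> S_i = 98 + 8*i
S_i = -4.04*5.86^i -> [-4.04, -23.67, -138.73, -812.97, -4764.0]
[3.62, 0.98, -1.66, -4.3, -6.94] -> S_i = 3.62 + -2.64*i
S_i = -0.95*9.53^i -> [-0.95, -9.05, -86.28, -822.25, -7836.01]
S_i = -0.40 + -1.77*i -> [-0.4, -2.17, -3.94, -5.71, -7.48]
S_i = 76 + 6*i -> [76, 82, 88, 94, 100]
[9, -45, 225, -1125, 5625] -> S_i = 9*-5^i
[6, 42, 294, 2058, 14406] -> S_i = 6*7^i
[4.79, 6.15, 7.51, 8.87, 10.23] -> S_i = 4.79 + 1.36*i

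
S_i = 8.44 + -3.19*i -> [8.44, 5.25, 2.06, -1.13, -4.32]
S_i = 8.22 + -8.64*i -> [8.22, -0.42, -9.06, -17.7, -26.34]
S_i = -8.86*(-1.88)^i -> [-8.86, 16.66, -31.31, 58.87, -110.68]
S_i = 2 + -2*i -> [2, 0, -2, -4, -6]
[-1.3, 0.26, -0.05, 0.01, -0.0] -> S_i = -1.30*(-0.20)^i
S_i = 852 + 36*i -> [852, 888, 924, 960, 996]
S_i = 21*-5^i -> [21, -105, 525, -2625, 13125]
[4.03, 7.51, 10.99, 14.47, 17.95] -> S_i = 4.03 + 3.48*i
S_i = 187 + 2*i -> [187, 189, 191, 193, 195]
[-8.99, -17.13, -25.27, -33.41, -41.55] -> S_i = -8.99 + -8.14*i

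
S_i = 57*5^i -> [57, 285, 1425, 7125, 35625]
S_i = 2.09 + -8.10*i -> [2.09, -6.01, -14.11, -22.21, -30.31]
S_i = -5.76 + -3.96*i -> [-5.76, -9.72, -13.68, -17.64, -21.6]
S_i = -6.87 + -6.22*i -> [-6.87, -13.09, -19.31, -25.53, -31.75]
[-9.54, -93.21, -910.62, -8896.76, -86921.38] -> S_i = -9.54*9.77^i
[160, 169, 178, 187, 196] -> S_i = 160 + 9*i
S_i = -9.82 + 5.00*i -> [-9.82, -4.82, 0.18, 5.18, 10.18]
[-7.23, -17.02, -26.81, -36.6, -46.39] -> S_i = -7.23 + -9.79*i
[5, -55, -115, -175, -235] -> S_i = 5 + -60*i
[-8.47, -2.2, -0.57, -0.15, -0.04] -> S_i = -8.47*0.26^i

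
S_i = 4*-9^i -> [4, -36, 324, -2916, 26244]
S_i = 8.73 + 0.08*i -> [8.73, 8.81, 8.89, 8.97, 9.05]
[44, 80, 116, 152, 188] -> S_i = 44 + 36*i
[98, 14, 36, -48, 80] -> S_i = Random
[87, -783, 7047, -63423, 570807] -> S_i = 87*-9^i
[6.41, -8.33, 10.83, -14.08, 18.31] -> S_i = 6.41*(-1.30)^i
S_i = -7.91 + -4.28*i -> [-7.91, -12.19, -16.47, -20.75, -25.03]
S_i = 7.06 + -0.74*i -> [7.06, 6.32, 5.58, 4.84, 4.1]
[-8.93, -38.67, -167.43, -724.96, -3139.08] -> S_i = -8.93*4.33^i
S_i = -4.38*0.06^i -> [-4.38, -0.26, -0.02, -0.0, -0.0]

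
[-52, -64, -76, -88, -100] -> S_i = -52 + -12*i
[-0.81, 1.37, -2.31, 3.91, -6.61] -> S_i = -0.81*(-1.69)^i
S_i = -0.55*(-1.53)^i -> [-0.55, 0.84, -1.29, 1.97, -3.01]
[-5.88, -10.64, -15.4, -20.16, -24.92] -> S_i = -5.88 + -4.76*i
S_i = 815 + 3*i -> [815, 818, 821, 824, 827]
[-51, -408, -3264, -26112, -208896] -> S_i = -51*8^i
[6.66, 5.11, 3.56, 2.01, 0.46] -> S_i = 6.66 + -1.55*i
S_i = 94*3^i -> [94, 282, 846, 2538, 7614]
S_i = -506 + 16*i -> [-506, -490, -474, -458, -442]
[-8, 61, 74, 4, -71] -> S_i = Random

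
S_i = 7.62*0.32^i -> [7.62, 2.44, 0.78, 0.25, 0.08]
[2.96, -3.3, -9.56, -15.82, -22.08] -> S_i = 2.96 + -6.26*i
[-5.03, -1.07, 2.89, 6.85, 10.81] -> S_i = -5.03 + 3.96*i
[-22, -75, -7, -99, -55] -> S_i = Random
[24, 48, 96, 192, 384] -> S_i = 24*2^i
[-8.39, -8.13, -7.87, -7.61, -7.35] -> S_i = -8.39 + 0.26*i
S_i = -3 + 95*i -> [-3, 92, 187, 282, 377]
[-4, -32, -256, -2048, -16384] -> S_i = -4*8^i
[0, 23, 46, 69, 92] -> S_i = 0 + 23*i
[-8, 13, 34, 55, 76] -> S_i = -8 + 21*i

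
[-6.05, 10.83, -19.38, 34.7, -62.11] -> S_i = -6.05*(-1.79)^i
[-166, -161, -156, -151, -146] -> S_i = -166 + 5*i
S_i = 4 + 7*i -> [4, 11, 18, 25, 32]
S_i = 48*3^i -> [48, 144, 432, 1296, 3888]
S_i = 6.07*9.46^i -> [6.07, 57.42, 543.21, 5138.8, 48613.09]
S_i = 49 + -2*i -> [49, 47, 45, 43, 41]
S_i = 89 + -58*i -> [89, 31, -27, -85, -143]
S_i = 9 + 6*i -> [9, 15, 21, 27, 33]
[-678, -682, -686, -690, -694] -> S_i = -678 + -4*i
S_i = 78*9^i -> [78, 702, 6318, 56862, 511758]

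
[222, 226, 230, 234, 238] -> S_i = 222 + 4*i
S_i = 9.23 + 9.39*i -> [9.23, 18.62, 28.01, 37.4, 46.79]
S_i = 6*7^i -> [6, 42, 294, 2058, 14406]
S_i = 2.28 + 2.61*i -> [2.28, 4.89, 7.5, 10.11, 12.72]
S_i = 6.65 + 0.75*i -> [6.65, 7.4, 8.15, 8.9, 9.65]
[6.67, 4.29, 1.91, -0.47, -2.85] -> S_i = 6.67 + -2.38*i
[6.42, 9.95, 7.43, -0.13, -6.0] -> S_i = Random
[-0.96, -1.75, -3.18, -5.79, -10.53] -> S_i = -0.96*1.82^i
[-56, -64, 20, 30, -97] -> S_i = Random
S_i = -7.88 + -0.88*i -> [-7.88, -8.76, -9.64, -10.52, -11.4]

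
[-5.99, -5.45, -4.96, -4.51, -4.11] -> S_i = -5.99*0.91^i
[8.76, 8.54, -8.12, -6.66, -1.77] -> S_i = Random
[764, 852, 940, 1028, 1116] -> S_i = 764 + 88*i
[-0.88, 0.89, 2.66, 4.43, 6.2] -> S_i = -0.88 + 1.77*i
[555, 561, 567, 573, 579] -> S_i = 555 + 6*i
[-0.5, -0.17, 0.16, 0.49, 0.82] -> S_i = -0.50 + 0.33*i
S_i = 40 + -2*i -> [40, 38, 36, 34, 32]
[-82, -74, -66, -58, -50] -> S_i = -82 + 8*i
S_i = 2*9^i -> [2, 18, 162, 1458, 13122]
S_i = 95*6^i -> [95, 570, 3420, 20520, 123120]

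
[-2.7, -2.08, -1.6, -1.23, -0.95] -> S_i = -2.70*0.77^i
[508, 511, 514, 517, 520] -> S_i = 508 + 3*i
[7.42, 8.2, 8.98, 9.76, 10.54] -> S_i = 7.42 + 0.78*i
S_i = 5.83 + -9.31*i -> [5.83, -3.48, -12.79, -22.1, -31.41]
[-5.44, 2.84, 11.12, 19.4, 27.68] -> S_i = -5.44 + 8.28*i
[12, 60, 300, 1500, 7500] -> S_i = 12*5^i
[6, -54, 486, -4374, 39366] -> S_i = 6*-9^i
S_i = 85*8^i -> [85, 680, 5440, 43520, 348160]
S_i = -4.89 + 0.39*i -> [-4.89, -4.5, -4.11, -3.72, -3.33]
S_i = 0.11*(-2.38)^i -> [0.11, -0.26, 0.62, -1.48, 3.53]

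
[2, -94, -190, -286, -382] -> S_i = 2 + -96*i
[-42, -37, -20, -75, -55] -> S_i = Random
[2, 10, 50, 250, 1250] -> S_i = 2*5^i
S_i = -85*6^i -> [-85, -510, -3060, -18360, -110160]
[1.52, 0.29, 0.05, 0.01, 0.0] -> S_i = 1.52*0.19^i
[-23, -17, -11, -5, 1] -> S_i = -23 + 6*i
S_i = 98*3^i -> [98, 294, 882, 2646, 7938]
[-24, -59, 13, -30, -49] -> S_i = Random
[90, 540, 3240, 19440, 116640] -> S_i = 90*6^i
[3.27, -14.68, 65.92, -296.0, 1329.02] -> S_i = 3.27*(-4.49)^i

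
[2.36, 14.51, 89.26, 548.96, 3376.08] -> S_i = 2.36*6.15^i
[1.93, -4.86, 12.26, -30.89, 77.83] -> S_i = 1.93*(-2.52)^i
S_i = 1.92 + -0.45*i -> [1.92, 1.47, 1.02, 0.57, 0.12]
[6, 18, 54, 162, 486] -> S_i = 6*3^i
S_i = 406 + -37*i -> [406, 369, 332, 295, 258]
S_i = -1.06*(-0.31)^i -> [-1.06, 0.33, -0.1, 0.03, -0.01]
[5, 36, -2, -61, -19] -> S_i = Random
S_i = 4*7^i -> [4, 28, 196, 1372, 9604]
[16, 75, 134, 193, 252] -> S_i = 16 + 59*i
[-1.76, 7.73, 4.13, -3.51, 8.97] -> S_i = Random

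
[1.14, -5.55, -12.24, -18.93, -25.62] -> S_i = 1.14 + -6.69*i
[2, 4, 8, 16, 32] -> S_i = 2*2^i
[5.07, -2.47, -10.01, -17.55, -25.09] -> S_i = 5.07 + -7.54*i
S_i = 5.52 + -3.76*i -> [5.52, 1.76, -2.0, -5.76, -9.52]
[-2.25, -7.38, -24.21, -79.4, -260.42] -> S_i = -2.25*3.28^i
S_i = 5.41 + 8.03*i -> [5.41, 13.44, 21.47, 29.5, 37.53]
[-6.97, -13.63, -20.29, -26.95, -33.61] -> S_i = -6.97 + -6.66*i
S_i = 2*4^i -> [2, 8, 32, 128, 512]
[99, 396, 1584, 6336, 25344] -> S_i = 99*4^i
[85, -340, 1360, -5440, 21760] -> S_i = 85*-4^i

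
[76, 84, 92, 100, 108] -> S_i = 76 + 8*i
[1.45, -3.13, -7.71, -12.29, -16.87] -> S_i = 1.45 + -4.58*i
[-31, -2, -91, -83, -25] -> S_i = Random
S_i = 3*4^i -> [3, 12, 48, 192, 768]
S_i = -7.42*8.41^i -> [-7.42, -62.4, -524.8, -4413.59, -37118.28]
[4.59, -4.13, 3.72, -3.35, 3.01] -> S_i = 4.59*(-0.90)^i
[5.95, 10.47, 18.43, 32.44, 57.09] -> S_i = 5.95*1.76^i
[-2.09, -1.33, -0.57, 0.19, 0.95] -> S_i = -2.09 + 0.76*i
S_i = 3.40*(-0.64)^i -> [3.4, -2.18, 1.39, -0.89, 0.57]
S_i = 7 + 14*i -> [7, 21, 35, 49, 63]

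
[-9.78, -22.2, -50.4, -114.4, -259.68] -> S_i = -9.78*2.27^i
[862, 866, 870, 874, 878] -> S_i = 862 + 4*i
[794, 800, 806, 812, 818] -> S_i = 794 + 6*i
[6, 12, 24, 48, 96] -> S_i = 6*2^i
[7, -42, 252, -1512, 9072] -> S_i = 7*-6^i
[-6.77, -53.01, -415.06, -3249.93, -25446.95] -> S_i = -6.77*7.83^i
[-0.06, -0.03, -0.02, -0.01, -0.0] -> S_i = -0.06*0.50^i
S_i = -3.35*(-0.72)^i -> [-3.35, 2.41, -1.74, 1.25, -0.9]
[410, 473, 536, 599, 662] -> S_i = 410 + 63*i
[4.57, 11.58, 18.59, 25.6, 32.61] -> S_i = 4.57 + 7.01*i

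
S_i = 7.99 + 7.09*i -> [7.99, 15.08, 22.17, 29.26, 36.35]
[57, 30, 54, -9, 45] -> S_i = Random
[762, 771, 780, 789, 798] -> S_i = 762 + 9*i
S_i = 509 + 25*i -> [509, 534, 559, 584, 609]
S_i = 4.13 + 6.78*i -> [4.13, 10.91, 17.69, 24.47, 31.25]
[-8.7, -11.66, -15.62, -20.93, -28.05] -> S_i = -8.70*1.34^i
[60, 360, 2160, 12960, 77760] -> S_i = 60*6^i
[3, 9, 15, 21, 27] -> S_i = 3 + 6*i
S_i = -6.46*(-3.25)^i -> [-6.46, 21.0, -68.23, 221.76, -720.72]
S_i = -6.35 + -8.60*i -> [-6.35, -14.95, -23.55, -32.15, -40.75]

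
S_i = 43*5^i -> [43, 215, 1075, 5375, 26875]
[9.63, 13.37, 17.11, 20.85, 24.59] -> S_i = 9.63 + 3.74*i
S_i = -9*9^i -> [-9, -81, -729, -6561, -59049]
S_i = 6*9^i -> [6, 54, 486, 4374, 39366]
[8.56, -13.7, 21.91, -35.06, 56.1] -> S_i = 8.56*(-1.60)^i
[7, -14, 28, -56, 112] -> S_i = 7*-2^i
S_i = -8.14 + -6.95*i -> [-8.14, -15.09, -22.04, -28.99, -35.94]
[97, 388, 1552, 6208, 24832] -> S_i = 97*4^i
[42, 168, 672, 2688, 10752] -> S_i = 42*4^i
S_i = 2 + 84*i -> [2, 86, 170, 254, 338]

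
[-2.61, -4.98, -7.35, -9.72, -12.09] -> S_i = -2.61 + -2.37*i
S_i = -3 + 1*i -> [-3, -2, -1, 0, 1]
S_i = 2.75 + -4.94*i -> [2.75, -2.19, -7.13, -12.07, -17.01]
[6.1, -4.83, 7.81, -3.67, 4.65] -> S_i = Random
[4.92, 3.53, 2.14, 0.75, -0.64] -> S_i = 4.92 + -1.39*i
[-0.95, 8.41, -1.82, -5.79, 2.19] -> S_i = Random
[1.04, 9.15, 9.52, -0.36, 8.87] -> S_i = Random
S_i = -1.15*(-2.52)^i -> [-1.15, 2.9, -7.3, 18.4, -46.38]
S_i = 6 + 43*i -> [6, 49, 92, 135, 178]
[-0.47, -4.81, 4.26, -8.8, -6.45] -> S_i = Random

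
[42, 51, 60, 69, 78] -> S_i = 42 + 9*i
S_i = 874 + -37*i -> [874, 837, 800, 763, 726]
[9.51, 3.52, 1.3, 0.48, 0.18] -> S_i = 9.51*0.37^i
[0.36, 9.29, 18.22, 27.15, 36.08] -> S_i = 0.36 + 8.93*i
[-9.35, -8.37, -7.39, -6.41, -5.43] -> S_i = -9.35 + 0.98*i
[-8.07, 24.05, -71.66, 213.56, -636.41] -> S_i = -8.07*(-2.98)^i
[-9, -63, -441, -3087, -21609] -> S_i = -9*7^i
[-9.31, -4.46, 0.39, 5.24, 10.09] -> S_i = -9.31 + 4.85*i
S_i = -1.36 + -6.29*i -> [-1.36, -7.65, -13.94, -20.23, -26.52]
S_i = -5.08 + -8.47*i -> [-5.08, -13.55, -22.02, -30.49, -38.96]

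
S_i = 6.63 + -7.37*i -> [6.63, -0.74, -8.11, -15.48, -22.85]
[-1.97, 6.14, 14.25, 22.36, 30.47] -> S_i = -1.97 + 8.11*i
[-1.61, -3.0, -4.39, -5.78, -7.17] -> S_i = -1.61 + -1.39*i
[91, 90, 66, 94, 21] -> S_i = Random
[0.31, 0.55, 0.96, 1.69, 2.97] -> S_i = 0.31*1.76^i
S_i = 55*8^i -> [55, 440, 3520, 28160, 225280]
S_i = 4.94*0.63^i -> [4.94, 3.11, 1.96, 1.24, 0.78]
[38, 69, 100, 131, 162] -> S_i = 38 + 31*i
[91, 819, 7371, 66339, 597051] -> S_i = 91*9^i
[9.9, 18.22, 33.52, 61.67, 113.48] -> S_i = 9.90*1.84^i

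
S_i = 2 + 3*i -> [2, 5, 8, 11, 14]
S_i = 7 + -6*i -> [7, 1, -5, -11, -17]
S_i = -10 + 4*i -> [-10, -6, -2, 2, 6]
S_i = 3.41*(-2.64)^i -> [3.41, -9.0, 23.77, -62.74, 165.64]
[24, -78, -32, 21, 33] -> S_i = Random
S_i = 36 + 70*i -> [36, 106, 176, 246, 316]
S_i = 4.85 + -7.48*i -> [4.85, -2.63, -10.11, -17.59, -25.07]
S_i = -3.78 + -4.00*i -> [-3.78, -7.78, -11.78, -15.78, -19.78]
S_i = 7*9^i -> [7, 63, 567, 5103, 45927]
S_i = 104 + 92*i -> [104, 196, 288, 380, 472]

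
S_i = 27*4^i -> [27, 108, 432, 1728, 6912]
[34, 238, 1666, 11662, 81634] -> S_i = 34*7^i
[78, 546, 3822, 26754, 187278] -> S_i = 78*7^i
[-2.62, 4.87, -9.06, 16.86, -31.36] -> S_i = -2.62*(-1.86)^i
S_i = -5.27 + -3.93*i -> [-5.27, -9.2, -13.13, -17.06, -20.99]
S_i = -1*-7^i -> [-1, 7, -49, 343, -2401]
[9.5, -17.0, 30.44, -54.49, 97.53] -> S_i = 9.50*(-1.79)^i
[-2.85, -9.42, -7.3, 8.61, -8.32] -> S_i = Random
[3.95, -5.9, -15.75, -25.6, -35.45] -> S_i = 3.95 + -9.85*i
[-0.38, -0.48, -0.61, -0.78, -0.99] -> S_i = -0.38*1.27^i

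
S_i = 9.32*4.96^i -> [9.32, 46.23, 229.29, 1137.26, 5640.82]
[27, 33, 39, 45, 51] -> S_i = 27 + 6*i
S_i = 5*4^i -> [5, 20, 80, 320, 1280]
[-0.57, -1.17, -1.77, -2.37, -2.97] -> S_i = -0.57 + -0.60*i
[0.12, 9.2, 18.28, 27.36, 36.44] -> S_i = 0.12 + 9.08*i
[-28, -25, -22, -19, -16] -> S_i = -28 + 3*i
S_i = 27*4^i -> [27, 108, 432, 1728, 6912]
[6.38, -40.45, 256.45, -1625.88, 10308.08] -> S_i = 6.38*(-6.34)^i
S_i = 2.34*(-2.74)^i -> [2.34, -6.41, 17.57, -48.14, 131.89]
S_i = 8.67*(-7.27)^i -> [8.67, -63.03, 458.23, -3331.37, 24219.03]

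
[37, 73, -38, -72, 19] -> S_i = Random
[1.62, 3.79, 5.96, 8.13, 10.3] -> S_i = 1.62 + 2.17*i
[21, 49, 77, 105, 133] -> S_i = 21 + 28*i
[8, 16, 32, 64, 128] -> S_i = 8*2^i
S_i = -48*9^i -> [-48, -432, -3888, -34992, -314928]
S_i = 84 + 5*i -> [84, 89, 94, 99, 104]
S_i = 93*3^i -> [93, 279, 837, 2511, 7533]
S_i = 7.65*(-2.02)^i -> [7.65, -15.45, 31.22, -63.05, 127.37]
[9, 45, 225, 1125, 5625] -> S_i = 9*5^i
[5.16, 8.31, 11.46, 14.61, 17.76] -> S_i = 5.16 + 3.15*i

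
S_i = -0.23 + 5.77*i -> [-0.23, 5.54, 11.31, 17.08, 22.85]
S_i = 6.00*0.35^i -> [6.0, 2.1, 0.73, 0.26, 0.09]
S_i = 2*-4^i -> [2, -8, 32, -128, 512]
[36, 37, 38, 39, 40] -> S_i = 36 + 1*i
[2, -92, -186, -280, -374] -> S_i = 2 + -94*i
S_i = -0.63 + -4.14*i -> [-0.63, -4.77, -8.91, -13.05, -17.19]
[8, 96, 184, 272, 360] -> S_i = 8 + 88*i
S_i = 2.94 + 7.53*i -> [2.94, 10.47, 18.0, 25.53, 33.06]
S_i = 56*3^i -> [56, 168, 504, 1512, 4536]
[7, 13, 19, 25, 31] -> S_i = 7 + 6*i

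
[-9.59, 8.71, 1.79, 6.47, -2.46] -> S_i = Random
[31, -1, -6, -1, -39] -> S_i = Random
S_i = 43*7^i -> [43, 301, 2107, 14749, 103243]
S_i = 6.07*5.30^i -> [6.07, 32.17, 170.51, 903.68, 4789.52]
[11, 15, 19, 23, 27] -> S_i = 11 + 4*i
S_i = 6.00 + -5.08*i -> [6.0, 0.92, -4.16, -9.24, -14.32]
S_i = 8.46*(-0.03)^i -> [8.46, -0.25, 0.01, -0.0, 0.0]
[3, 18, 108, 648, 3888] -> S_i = 3*6^i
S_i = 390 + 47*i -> [390, 437, 484, 531, 578]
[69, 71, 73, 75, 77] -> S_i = 69 + 2*i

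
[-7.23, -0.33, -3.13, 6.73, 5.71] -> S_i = Random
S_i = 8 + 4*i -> [8, 12, 16, 20, 24]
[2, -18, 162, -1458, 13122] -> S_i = 2*-9^i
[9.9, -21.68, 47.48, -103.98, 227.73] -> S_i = 9.90*(-2.19)^i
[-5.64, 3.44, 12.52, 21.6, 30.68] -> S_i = -5.64 + 9.08*i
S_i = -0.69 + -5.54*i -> [-0.69, -6.23, -11.77, -17.31, -22.85]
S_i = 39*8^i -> [39, 312, 2496, 19968, 159744]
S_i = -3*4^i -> [-3, -12, -48, -192, -768]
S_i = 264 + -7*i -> [264, 257, 250, 243, 236]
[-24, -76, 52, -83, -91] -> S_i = Random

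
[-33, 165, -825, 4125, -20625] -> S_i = -33*-5^i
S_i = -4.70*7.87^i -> [-4.7, -36.99, -291.1, -2290.98, -18030.04]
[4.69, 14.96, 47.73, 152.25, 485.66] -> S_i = 4.69*3.19^i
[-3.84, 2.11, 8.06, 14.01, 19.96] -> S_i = -3.84 + 5.95*i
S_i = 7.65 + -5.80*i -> [7.65, 1.85, -3.95, -9.75, -15.55]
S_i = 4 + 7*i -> [4, 11, 18, 25, 32]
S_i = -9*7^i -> [-9, -63, -441, -3087, -21609]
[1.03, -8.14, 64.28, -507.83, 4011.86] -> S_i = 1.03*(-7.90)^i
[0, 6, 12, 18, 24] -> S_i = 0 + 6*i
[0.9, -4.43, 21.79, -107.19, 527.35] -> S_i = 0.90*(-4.92)^i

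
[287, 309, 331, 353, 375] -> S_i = 287 + 22*i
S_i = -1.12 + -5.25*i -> [-1.12, -6.37, -11.62, -16.87, -22.12]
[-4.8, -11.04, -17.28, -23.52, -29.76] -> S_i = -4.80 + -6.24*i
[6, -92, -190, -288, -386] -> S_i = 6 + -98*i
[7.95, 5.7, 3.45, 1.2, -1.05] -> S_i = 7.95 + -2.25*i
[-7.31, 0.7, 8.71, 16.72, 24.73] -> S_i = -7.31 + 8.01*i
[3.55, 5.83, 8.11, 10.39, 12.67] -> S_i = 3.55 + 2.28*i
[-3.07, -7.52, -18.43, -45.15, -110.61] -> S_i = -3.07*2.45^i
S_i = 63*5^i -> [63, 315, 1575, 7875, 39375]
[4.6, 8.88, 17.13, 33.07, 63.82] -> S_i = 4.60*1.93^i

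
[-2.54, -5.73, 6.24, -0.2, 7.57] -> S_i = Random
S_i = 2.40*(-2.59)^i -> [2.4, -6.22, 16.1, -41.7, 108.0]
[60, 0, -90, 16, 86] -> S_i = Random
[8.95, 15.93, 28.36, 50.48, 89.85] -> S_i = 8.95*1.78^i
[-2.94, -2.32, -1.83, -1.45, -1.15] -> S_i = -2.94*0.79^i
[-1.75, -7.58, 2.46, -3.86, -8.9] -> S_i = Random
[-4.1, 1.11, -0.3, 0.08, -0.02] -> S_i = -4.10*(-0.27)^i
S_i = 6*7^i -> [6, 42, 294, 2058, 14406]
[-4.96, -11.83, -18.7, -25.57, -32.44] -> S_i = -4.96 + -6.87*i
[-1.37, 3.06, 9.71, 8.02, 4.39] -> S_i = Random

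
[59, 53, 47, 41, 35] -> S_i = 59 + -6*i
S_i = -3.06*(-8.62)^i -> [-3.06, 26.38, -227.37, 1959.94, -16894.7]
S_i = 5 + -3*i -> [5, 2, -1, -4, -7]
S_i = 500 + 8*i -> [500, 508, 516, 524, 532]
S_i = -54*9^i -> [-54, -486, -4374, -39366, -354294]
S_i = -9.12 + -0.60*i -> [-9.12, -9.72, -10.32, -10.92, -11.52]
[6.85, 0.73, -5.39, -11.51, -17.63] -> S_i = 6.85 + -6.12*i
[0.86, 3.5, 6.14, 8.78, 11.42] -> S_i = 0.86 + 2.64*i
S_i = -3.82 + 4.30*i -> [-3.82, 0.48, 4.78, 9.08, 13.38]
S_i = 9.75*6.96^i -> [9.75, 67.86, 472.31, 3287.25, 22879.24]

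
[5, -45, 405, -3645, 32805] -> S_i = 5*-9^i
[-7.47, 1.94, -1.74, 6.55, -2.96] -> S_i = Random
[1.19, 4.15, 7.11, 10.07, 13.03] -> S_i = 1.19 + 2.96*i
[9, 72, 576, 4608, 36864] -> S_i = 9*8^i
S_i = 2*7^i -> [2, 14, 98, 686, 4802]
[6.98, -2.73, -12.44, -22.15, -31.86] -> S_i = 6.98 + -9.71*i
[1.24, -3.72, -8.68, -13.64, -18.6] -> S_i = 1.24 + -4.96*i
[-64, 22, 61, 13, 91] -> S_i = Random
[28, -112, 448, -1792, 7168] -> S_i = 28*-4^i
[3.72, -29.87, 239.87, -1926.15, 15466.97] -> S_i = 3.72*(-8.03)^i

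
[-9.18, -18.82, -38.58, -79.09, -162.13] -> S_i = -9.18*2.05^i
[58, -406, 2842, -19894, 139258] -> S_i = 58*-7^i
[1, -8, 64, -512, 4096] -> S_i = 1*-8^i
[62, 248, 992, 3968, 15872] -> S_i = 62*4^i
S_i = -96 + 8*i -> [-96, -88, -80, -72, -64]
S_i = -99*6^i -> [-99, -594, -3564, -21384, -128304]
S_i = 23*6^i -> [23, 138, 828, 4968, 29808]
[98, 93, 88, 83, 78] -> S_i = 98 + -5*i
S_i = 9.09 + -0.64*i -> [9.09, 8.45, 7.81, 7.17, 6.53]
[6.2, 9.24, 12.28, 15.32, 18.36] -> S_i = 6.20 + 3.04*i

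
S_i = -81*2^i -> [-81, -162, -324, -648, -1296]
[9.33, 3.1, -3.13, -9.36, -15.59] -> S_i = 9.33 + -6.23*i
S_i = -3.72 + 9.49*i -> [-3.72, 5.77, 15.26, 24.75, 34.24]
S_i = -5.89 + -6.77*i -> [-5.89, -12.66, -19.43, -26.2, -32.97]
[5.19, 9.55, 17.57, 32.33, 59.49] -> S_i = 5.19*1.84^i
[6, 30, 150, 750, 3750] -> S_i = 6*5^i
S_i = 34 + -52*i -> [34, -18, -70, -122, -174]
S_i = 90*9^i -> [90, 810, 7290, 65610, 590490]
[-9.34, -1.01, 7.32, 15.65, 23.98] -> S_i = -9.34 + 8.33*i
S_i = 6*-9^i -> [6, -54, 486, -4374, 39366]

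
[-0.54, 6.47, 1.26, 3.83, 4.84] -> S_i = Random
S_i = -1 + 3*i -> [-1, 2, 5, 8, 11]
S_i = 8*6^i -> [8, 48, 288, 1728, 10368]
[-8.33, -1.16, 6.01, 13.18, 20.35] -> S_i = -8.33 + 7.17*i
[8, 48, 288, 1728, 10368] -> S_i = 8*6^i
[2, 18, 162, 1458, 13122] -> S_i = 2*9^i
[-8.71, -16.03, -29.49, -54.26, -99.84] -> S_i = -8.71*1.84^i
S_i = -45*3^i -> [-45, -135, -405, -1215, -3645]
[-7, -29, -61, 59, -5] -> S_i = Random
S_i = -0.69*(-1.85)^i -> [-0.69, 1.28, -2.36, 4.37, -8.08]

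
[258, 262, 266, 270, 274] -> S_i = 258 + 4*i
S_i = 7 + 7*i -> [7, 14, 21, 28, 35]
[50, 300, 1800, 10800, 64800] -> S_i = 50*6^i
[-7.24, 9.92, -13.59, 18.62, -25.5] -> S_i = -7.24*(-1.37)^i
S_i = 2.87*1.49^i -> [2.87, 4.28, 6.37, 9.49, 14.15]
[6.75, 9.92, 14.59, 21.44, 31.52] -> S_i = 6.75*1.47^i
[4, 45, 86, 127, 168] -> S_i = 4 + 41*i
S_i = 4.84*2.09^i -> [4.84, 10.12, 21.14, 44.19, 92.35]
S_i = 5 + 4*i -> [5, 9, 13, 17, 21]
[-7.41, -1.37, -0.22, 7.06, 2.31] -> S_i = Random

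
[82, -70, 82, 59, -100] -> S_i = Random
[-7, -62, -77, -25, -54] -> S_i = Random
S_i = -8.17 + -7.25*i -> [-8.17, -15.42, -22.67, -29.92, -37.17]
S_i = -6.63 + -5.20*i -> [-6.63, -11.83, -17.03, -22.23, -27.43]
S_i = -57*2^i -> [-57, -114, -228, -456, -912]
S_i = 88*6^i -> [88, 528, 3168, 19008, 114048]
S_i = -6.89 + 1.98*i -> [-6.89, -4.91, -2.93, -0.95, 1.03]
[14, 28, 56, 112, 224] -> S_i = 14*2^i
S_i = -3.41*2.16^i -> [-3.41, -7.37, -15.91, -34.36, -74.23]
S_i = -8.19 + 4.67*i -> [-8.19, -3.52, 1.15, 5.82, 10.49]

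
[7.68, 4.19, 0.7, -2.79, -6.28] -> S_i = 7.68 + -3.49*i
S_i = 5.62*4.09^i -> [5.62, 22.99, 94.01, 384.51, 1572.64]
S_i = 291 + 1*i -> [291, 292, 293, 294, 295]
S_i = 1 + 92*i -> [1, 93, 185, 277, 369]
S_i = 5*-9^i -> [5, -45, 405, -3645, 32805]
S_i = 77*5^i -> [77, 385, 1925, 9625, 48125]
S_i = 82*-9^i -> [82, -738, 6642, -59778, 538002]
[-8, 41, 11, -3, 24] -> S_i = Random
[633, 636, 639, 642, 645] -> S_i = 633 + 3*i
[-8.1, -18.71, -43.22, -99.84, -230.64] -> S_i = -8.10*2.31^i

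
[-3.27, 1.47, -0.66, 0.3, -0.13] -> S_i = -3.27*(-0.45)^i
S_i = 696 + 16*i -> [696, 712, 728, 744, 760]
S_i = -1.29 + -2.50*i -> [-1.29, -3.79, -6.29, -8.79, -11.29]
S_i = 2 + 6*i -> [2, 8, 14, 20, 26]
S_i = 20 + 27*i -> [20, 47, 74, 101, 128]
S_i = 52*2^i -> [52, 104, 208, 416, 832]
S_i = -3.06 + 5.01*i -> [-3.06, 1.95, 6.96, 11.97, 16.98]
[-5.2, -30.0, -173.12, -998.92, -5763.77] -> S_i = -5.20*5.77^i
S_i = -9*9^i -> [-9, -81, -729, -6561, -59049]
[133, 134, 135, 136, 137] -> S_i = 133 + 1*i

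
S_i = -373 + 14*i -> [-373, -359, -345, -331, -317]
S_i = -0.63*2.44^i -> [-0.63, -1.54, -3.75, -9.15, -22.33]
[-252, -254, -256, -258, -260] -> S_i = -252 + -2*i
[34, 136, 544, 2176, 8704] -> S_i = 34*4^i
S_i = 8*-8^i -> [8, -64, 512, -4096, 32768]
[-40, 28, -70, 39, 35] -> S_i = Random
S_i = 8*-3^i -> [8, -24, 72, -216, 648]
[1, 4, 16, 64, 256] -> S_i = 1*4^i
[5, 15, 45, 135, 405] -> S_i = 5*3^i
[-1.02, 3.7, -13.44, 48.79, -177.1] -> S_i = -1.02*(-3.63)^i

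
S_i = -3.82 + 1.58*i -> [-3.82, -2.24, -0.66, 0.92, 2.5]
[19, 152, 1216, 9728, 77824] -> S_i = 19*8^i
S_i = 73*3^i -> [73, 219, 657, 1971, 5913]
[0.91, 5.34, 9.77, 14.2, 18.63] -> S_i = 0.91 + 4.43*i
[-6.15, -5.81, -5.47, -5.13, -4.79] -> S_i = -6.15 + 0.34*i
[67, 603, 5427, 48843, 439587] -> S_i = 67*9^i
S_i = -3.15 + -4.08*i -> [-3.15, -7.23, -11.31, -15.39, -19.47]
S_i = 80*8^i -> [80, 640, 5120, 40960, 327680]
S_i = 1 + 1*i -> [1, 2, 3, 4, 5]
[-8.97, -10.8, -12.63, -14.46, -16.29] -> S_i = -8.97 + -1.83*i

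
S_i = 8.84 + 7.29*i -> [8.84, 16.13, 23.42, 30.71, 38.0]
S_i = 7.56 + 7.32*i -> [7.56, 14.88, 22.2, 29.52, 36.84]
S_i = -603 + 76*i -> [-603, -527, -451, -375, -299]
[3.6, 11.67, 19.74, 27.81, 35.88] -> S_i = 3.60 + 8.07*i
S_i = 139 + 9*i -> [139, 148, 157, 166, 175]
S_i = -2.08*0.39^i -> [-2.08, -0.81, -0.32, -0.12, -0.05]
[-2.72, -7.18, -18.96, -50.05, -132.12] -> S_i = -2.72*2.64^i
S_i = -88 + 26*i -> [-88, -62, -36, -10, 16]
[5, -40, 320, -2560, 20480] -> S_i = 5*-8^i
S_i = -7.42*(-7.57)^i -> [-7.42, 56.17, -425.2, 3218.78, -24366.18]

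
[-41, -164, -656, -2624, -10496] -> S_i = -41*4^i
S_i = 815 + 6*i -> [815, 821, 827, 833, 839]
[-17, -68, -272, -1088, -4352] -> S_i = -17*4^i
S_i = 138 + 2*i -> [138, 140, 142, 144, 146]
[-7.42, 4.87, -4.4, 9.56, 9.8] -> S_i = Random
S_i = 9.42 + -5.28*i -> [9.42, 4.14, -1.14, -6.42, -11.7]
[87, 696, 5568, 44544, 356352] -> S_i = 87*8^i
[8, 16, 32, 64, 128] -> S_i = 8*2^i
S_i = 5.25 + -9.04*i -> [5.25, -3.79, -12.83, -21.87, -30.91]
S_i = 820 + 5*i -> [820, 825, 830, 835, 840]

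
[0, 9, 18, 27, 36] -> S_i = 0 + 9*i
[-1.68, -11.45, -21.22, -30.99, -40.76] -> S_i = -1.68 + -9.77*i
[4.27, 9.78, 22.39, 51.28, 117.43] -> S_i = 4.27*2.29^i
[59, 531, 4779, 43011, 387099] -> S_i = 59*9^i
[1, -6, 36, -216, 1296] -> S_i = 1*-6^i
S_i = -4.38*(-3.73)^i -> [-4.38, 16.34, -60.94, 227.3, -847.83]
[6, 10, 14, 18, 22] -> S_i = 6 + 4*i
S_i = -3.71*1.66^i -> [-3.71, -6.16, -10.22, -16.97, -28.17]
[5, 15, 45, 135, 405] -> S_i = 5*3^i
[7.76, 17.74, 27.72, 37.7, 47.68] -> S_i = 7.76 + 9.98*i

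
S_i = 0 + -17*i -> [0, -17, -34, -51, -68]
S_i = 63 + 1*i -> [63, 64, 65, 66, 67]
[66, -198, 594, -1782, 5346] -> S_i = 66*-3^i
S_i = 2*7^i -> [2, 14, 98, 686, 4802]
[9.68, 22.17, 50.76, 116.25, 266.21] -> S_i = 9.68*2.29^i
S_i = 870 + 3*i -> [870, 873, 876, 879, 882]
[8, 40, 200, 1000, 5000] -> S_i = 8*5^i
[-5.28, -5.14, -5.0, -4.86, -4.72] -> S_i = -5.28 + 0.14*i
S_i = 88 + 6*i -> [88, 94, 100, 106, 112]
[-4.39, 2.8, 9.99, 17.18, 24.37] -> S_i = -4.39 + 7.19*i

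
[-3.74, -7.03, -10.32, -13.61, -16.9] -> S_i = -3.74 + -3.29*i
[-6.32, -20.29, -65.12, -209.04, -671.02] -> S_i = -6.32*3.21^i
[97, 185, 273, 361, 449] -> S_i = 97 + 88*i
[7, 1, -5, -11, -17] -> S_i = 7 + -6*i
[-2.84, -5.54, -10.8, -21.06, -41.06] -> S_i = -2.84*1.95^i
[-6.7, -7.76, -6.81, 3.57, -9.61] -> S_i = Random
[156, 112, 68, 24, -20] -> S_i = 156 + -44*i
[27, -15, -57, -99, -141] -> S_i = 27 + -42*i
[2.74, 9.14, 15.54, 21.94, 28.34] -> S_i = 2.74 + 6.40*i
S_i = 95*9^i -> [95, 855, 7695, 69255, 623295]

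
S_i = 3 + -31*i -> [3, -28, -59, -90, -121]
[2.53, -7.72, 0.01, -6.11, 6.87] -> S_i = Random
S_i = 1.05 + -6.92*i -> [1.05, -5.87, -12.79, -19.71, -26.63]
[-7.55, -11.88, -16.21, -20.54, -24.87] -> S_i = -7.55 + -4.33*i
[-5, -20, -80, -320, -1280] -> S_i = -5*4^i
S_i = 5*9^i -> [5, 45, 405, 3645, 32805]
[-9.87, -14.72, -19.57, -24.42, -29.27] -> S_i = -9.87 + -4.85*i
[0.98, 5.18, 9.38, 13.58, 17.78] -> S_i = 0.98 + 4.20*i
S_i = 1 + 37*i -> [1, 38, 75, 112, 149]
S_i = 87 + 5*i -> [87, 92, 97, 102, 107]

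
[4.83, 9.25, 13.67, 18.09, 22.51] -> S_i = 4.83 + 4.42*i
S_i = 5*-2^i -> [5, -10, 20, -40, 80]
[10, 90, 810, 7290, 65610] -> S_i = 10*9^i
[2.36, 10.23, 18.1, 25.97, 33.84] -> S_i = 2.36 + 7.87*i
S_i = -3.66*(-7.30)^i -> [-3.66, 26.72, -195.04, 1423.8, -10393.76]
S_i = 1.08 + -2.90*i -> [1.08, -1.82, -4.72, -7.62, -10.52]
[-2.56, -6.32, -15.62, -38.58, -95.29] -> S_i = -2.56*2.47^i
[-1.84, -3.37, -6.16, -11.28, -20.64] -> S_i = -1.84*1.83^i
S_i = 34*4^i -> [34, 136, 544, 2176, 8704]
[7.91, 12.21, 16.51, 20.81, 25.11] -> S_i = 7.91 + 4.30*i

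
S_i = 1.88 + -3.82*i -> [1.88, -1.94, -5.76, -9.58, -13.4]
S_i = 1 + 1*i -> [1, 2, 3, 4, 5]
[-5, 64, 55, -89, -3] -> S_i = Random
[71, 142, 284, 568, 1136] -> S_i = 71*2^i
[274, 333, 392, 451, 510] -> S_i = 274 + 59*i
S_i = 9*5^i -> [9, 45, 225, 1125, 5625]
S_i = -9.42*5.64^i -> [-9.42, -53.13, -299.65, -1690.01, -9531.63]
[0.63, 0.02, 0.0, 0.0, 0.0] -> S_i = 0.63*0.03^i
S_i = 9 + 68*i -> [9, 77, 145, 213, 281]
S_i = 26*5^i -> [26, 130, 650, 3250, 16250]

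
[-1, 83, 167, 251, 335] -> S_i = -1 + 84*i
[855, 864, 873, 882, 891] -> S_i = 855 + 9*i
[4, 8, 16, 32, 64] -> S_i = 4*2^i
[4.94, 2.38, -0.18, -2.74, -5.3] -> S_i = 4.94 + -2.56*i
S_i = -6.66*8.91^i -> [-6.66, -59.34, -528.72, -4710.94, -41974.45]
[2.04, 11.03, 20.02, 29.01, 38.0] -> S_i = 2.04 + 8.99*i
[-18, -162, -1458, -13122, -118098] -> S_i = -18*9^i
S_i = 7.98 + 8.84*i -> [7.98, 16.82, 25.66, 34.5, 43.34]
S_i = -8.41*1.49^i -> [-8.41, -12.53, -18.67, -27.82, -41.45]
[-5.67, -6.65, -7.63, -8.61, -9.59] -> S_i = -5.67 + -0.98*i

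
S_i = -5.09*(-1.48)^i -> [-5.09, 7.53, -11.15, 16.5, -24.42]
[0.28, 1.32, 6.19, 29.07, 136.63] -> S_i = 0.28*4.70^i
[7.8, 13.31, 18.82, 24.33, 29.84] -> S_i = 7.80 + 5.51*i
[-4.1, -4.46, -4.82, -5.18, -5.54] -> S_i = -4.10 + -0.36*i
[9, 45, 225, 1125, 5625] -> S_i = 9*5^i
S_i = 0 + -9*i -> [0, -9, -18, -27, -36]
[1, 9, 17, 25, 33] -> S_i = 1 + 8*i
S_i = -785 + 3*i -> [-785, -782, -779, -776, -773]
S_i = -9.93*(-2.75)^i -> [-9.93, 27.31, -75.1, 206.51, -567.91]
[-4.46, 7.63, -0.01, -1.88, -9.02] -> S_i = Random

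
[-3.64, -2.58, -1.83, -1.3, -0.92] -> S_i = -3.64*0.71^i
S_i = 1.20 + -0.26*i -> [1.2, 0.94, 0.68, 0.42, 0.16]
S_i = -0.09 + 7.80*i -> [-0.09, 7.71, 15.51, 23.31, 31.11]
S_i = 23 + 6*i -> [23, 29, 35, 41, 47]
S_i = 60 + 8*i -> [60, 68, 76, 84, 92]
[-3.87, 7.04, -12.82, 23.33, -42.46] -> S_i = -3.87*(-1.82)^i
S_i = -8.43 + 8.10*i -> [-8.43, -0.33, 7.77, 15.87, 23.97]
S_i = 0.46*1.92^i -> [0.46, 0.88, 1.7, 3.26, 6.25]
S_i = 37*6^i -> [37, 222, 1332, 7992, 47952]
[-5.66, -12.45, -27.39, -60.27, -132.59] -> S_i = -5.66*2.20^i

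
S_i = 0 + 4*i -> [0, 4, 8, 12, 16]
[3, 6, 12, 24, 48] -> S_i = 3*2^i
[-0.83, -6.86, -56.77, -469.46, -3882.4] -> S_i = -0.83*8.27^i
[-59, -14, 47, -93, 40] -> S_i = Random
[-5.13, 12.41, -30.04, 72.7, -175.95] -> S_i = -5.13*(-2.42)^i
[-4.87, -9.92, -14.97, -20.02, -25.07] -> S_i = -4.87 + -5.05*i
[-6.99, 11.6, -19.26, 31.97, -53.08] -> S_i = -6.99*(-1.66)^i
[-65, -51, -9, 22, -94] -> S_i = Random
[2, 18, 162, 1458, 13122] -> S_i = 2*9^i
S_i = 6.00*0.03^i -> [6.0, 0.18, 0.01, 0.0, 0.0]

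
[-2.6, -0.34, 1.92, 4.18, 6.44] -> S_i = -2.60 + 2.26*i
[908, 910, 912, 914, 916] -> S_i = 908 + 2*i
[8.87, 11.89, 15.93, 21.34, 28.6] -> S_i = 8.87*1.34^i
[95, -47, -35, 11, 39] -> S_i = Random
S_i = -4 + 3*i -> [-4, -1, 2, 5, 8]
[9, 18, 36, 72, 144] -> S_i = 9*2^i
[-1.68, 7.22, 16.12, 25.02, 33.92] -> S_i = -1.68 + 8.90*i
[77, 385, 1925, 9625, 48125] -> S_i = 77*5^i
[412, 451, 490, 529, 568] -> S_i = 412 + 39*i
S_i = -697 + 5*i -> [-697, -692, -687, -682, -677]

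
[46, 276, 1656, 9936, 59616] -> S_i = 46*6^i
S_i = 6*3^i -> [6, 18, 54, 162, 486]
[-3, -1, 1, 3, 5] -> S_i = -3 + 2*i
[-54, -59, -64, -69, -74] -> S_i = -54 + -5*i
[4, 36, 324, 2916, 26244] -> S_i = 4*9^i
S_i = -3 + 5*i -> [-3, 2, 7, 12, 17]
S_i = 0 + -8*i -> [0, -8, -16, -24, -32]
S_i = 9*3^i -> [9, 27, 81, 243, 729]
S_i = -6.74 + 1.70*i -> [-6.74, -5.04, -3.34, -1.64, 0.06]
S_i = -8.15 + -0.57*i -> [-8.15, -8.72, -9.29, -9.86, -10.43]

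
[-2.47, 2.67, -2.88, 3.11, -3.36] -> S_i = -2.47*(-1.08)^i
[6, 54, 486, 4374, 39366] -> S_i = 6*9^i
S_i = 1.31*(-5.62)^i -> [1.31, -7.36, 41.38, -232.53, 1306.82]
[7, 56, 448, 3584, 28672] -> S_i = 7*8^i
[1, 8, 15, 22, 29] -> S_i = 1 + 7*i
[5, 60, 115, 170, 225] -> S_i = 5 + 55*i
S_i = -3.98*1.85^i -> [-3.98, -7.36, -13.62, -25.2, -46.62]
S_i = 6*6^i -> [6, 36, 216, 1296, 7776]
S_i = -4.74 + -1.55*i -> [-4.74, -6.29, -7.84, -9.39, -10.94]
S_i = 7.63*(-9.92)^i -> [7.63, -75.69, 750.84, -7448.34, 73887.54]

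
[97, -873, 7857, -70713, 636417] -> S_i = 97*-9^i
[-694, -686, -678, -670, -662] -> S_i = -694 + 8*i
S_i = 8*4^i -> [8, 32, 128, 512, 2048]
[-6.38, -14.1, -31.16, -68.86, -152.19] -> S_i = -6.38*2.21^i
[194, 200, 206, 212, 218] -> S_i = 194 + 6*i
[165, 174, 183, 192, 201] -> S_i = 165 + 9*i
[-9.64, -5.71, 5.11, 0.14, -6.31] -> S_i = Random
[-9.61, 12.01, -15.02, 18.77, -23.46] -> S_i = -9.61*(-1.25)^i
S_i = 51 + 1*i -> [51, 52, 53, 54, 55]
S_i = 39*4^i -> [39, 156, 624, 2496, 9984]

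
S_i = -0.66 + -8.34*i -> [-0.66, -9.0, -17.34, -25.68, -34.02]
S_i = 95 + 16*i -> [95, 111, 127, 143, 159]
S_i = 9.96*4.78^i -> [9.96, 47.61, 227.57, 1087.78, 5199.61]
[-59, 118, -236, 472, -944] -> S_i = -59*-2^i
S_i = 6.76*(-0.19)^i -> [6.76, -1.28, 0.24, -0.05, 0.01]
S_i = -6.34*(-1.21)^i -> [-6.34, 7.67, -9.28, 11.23, -13.59]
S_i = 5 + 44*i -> [5, 49, 93, 137, 181]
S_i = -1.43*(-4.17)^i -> [-1.43, 5.96, -24.87, 103.69, -432.39]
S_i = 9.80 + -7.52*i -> [9.8, 2.28, -5.24, -12.76, -20.28]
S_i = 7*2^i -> [7, 14, 28, 56, 112]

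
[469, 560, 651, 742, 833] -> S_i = 469 + 91*i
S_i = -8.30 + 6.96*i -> [-8.3, -1.34, 5.62, 12.58, 19.54]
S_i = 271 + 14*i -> [271, 285, 299, 313, 327]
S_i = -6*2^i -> [-6, -12, -24, -48, -96]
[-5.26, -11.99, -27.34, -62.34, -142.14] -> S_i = -5.26*2.28^i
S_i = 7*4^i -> [7, 28, 112, 448, 1792]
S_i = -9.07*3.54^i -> [-9.07, -32.11, -113.66, -402.36, -1424.36]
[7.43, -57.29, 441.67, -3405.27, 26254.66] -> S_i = 7.43*(-7.71)^i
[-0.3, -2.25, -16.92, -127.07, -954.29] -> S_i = -0.30*7.51^i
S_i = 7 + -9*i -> [7, -2, -11, -20, -29]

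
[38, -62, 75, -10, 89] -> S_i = Random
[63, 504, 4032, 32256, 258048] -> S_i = 63*8^i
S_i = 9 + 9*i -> [9, 18, 27, 36, 45]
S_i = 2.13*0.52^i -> [2.13, 1.11, 0.58, 0.3, 0.16]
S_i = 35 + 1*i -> [35, 36, 37, 38, 39]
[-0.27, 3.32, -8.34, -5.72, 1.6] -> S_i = Random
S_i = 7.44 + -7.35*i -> [7.44, 0.09, -7.26, -14.61, -21.96]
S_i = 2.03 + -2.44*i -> [2.03, -0.41, -2.85, -5.29, -7.73]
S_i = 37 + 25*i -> [37, 62, 87, 112, 137]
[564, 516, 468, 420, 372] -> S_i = 564 + -48*i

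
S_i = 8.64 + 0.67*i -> [8.64, 9.31, 9.98, 10.65, 11.32]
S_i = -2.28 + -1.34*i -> [-2.28, -3.62, -4.96, -6.3, -7.64]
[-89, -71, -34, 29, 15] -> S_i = Random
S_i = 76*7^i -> [76, 532, 3724, 26068, 182476]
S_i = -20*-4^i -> [-20, 80, -320, 1280, -5120]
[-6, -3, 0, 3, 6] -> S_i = -6 + 3*i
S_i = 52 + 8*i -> [52, 60, 68, 76, 84]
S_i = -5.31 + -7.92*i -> [-5.31, -13.23, -21.15, -29.07, -36.99]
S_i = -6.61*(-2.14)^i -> [-6.61, 14.15, -30.27, 64.78, -138.63]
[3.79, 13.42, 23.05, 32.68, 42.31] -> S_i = 3.79 + 9.63*i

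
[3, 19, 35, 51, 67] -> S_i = 3 + 16*i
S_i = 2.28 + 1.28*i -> [2.28, 3.56, 4.84, 6.12, 7.4]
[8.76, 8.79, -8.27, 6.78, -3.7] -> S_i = Random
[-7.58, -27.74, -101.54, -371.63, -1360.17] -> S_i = -7.58*3.66^i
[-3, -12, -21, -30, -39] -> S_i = -3 + -9*i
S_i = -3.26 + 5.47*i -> [-3.26, 2.21, 7.68, 13.15, 18.62]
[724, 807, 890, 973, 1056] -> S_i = 724 + 83*i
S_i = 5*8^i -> [5, 40, 320, 2560, 20480]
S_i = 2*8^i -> [2, 16, 128, 1024, 8192]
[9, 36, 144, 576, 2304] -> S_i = 9*4^i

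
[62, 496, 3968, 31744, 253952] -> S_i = 62*8^i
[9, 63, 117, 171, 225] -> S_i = 9 + 54*i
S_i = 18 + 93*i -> [18, 111, 204, 297, 390]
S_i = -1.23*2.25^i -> [-1.23, -2.77, -6.23, -14.01, -31.52]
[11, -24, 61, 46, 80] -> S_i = Random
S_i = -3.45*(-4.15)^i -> [-3.45, 14.32, -59.42, 246.58, -1023.32]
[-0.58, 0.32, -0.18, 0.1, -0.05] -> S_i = -0.58*(-0.55)^i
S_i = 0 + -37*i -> [0, -37, -74, -111, -148]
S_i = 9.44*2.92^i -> [9.44, 27.56, 80.49, 235.03, 686.28]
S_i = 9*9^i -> [9, 81, 729, 6561, 59049]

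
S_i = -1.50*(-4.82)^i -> [-1.5, 7.23, -34.85, 167.97, -809.62]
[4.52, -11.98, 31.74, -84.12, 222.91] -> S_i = 4.52*(-2.65)^i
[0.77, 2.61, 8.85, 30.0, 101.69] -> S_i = 0.77*3.39^i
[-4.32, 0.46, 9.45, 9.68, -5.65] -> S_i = Random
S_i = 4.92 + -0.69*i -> [4.92, 4.23, 3.54, 2.85, 2.16]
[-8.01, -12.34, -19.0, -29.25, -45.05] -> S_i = -8.01*1.54^i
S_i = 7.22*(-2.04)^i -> [7.22, -14.73, 30.05, -61.3, 125.04]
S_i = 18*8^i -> [18, 144, 1152, 9216, 73728]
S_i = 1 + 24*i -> [1, 25, 49, 73, 97]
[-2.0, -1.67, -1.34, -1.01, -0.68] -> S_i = -2.00 + 0.33*i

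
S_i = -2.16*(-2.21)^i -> [-2.16, 4.77, -10.55, 23.31, -51.53]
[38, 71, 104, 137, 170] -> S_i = 38 + 33*i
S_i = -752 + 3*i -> [-752, -749, -746, -743, -740]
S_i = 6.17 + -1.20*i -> [6.17, 4.97, 3.77, 2.57, 1.37]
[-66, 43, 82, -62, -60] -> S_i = Random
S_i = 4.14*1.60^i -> [4.14, 6.62, 10.6, 16.96, 27.13]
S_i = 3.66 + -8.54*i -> [3.66, -4.88, -13.42, -21.96, -30.5]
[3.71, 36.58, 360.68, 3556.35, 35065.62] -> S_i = 3.71*9.86^i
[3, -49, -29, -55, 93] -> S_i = Random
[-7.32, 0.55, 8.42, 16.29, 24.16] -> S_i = -7.32 + 7.87*i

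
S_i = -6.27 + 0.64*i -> [-6.27, -5.63, -4.99, -4.35, -3.71]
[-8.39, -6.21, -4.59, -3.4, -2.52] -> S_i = -8.39*0.74^i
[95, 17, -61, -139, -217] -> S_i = 95 + -78*i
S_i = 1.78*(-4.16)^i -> [1.78, -7.4, 30.8, -128.14, 533.08]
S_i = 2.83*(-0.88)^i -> [2.83, -2.49, 2.19, -1.93, 1.7]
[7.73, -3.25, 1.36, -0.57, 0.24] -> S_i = 7.73*(-0.42)^i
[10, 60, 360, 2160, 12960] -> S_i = 10*6^i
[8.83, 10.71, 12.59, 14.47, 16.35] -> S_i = 8.83 + 1.88*i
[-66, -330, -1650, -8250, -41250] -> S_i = -66*5^i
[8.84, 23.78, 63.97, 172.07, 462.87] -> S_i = 8.84*2.69^i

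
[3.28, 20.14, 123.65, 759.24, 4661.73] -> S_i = 3.28*6.14^i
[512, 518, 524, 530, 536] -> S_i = 512 + 6*i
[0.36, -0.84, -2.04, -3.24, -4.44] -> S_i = 0.36 + -1.20*i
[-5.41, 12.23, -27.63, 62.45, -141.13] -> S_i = -5.41*(-2.26)^i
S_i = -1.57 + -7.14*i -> [-1.57, -8.71, -15.85, -22.99, -30.13]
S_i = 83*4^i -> [83, 332, 1328, 5312, 21248]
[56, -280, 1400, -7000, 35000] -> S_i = 56*-5^i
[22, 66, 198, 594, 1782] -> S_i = 22*3^i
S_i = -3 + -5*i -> [-3, -8, -13, -18, -23]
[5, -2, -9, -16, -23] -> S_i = 5 + -7*i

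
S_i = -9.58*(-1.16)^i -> [-9.58, 11.11, -12.89, 14.95, -17.35]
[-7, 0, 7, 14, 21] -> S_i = -7 + 7*i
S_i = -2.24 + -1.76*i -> [-2.24, -4.0, -5.76, -7.52, -9.28]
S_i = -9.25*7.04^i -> [-9.25, -65.12, -458.44, -3227.45, -22721.26]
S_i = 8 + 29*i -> [8, 37, 66, 95, 124]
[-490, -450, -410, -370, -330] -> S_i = -490 + 40*i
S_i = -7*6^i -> [-7, -42, -252, -1512, -9072]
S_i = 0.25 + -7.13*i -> [0.25, -6.88, -14.01, -21.14, -28.27]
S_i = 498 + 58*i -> [498, 556, 614, 672, 730]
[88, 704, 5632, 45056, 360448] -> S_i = 88*8^i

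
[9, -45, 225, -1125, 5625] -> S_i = 9*-5^i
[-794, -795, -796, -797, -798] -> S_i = -794 + -1*i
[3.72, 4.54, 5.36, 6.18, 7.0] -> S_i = 3.72 + 0.82*i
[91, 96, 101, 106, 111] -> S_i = 91 + 5*i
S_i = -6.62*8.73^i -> [-6.62, -57.79, -504.53, -4404.54, -38451.65]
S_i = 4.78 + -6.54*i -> [4.78, -1.76, -8.3, -14.84, -21.38]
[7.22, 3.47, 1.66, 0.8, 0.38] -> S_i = 7.22*0.48^i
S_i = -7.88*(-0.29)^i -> [-7.88, 2.29, -0.66, 0.19, -0.06]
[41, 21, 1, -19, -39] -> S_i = 41 + -20*i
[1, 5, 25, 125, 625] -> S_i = 1*5^i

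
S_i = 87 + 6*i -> [87, 93, 99, 105, 111]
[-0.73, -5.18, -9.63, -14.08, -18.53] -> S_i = -0.73 + -4.45*i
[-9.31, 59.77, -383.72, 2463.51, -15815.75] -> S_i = -9.31*(-6.42)^i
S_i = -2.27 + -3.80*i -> [-2.27, -6.07, -9.87, -13.67, -17.47]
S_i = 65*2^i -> [65, 130, 260, 520, 1040]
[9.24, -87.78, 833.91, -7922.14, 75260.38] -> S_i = 9.24*(-9.50)^i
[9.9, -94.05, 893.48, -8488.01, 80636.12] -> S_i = 9.90*(-9.50)^i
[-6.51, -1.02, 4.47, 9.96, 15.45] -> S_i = -6.51 + 5.49*i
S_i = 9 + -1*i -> [9, 8, 7, 6, 5]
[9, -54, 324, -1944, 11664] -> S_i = 9*-6^i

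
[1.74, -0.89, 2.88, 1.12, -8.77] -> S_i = Random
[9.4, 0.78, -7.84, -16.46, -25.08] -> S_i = 9.40 + -8.62*i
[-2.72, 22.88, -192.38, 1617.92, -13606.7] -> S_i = -2.72*(-8.41)^i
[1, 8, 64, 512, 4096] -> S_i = 1*8^i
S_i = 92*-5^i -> [92, -460, 2300, -11500, 57500]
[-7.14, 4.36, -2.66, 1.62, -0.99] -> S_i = -7.14*(-0.61)^i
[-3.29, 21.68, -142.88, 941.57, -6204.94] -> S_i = -3.29*(-6.59)^i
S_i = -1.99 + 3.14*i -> [-1.99, 1.15, 4.29, 7.43, 10.57]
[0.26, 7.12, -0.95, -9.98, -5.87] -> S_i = Random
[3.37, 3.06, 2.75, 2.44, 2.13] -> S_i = 3.37 + -0.31*i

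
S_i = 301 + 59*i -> [301, 360, 419, 478, 537]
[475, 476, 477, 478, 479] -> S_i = 475 + 1*i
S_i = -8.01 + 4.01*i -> [-8.01, -4.0, 0.01, 4.02, 8.03]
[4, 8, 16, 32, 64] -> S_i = 4*2^i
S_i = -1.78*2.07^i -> [-1.78, -3.68, -7.63, -15.79, -32.68]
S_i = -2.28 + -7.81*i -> [-2.28, -10.09, -17.9, -25.71, -33.52]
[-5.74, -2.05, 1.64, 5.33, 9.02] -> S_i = -5.74 + 3.69*i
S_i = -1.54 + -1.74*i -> [-1.54, -3.28, -5.02, -6.76, -8.5]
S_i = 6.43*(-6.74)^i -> [6.43, -43.34, 292.1, -1968.75, 13269.38]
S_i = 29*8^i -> [29, 232, 1856, 14848, 118784]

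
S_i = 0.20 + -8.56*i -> [0.2, -8.36, -16.92, -25.48, -34.04]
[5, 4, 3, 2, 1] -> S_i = 5 + -1*i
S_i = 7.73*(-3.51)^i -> [7.73, -27.13, 95.23, -334.27, 1173.3]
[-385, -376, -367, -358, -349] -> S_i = -385 + 9*i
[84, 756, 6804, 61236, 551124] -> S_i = 84*9^i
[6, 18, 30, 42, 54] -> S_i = 6 + 12*i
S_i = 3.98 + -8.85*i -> [3.98, -4.87, -13.72, -22.57, -31.42]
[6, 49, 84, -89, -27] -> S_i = Random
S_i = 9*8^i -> [9, 72, 576, 4608, 36864]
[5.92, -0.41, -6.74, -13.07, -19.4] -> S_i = 5.92 + -6.33*i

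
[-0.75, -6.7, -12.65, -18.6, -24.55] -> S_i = -0.75 + -5.95*i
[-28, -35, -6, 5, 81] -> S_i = Random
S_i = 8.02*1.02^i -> [8.02, 8.18, 8.34, 8.51, 8.68]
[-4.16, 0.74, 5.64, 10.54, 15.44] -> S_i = -4.16 + 4.90*i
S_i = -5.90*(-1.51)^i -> [-5.9, 8.91, -13.45, 20.31, -30.67]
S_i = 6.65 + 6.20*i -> [6.65, 12.85, 19.05, 25.25, 31.45]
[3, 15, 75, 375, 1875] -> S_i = 3*5^i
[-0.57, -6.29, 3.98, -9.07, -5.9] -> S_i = Random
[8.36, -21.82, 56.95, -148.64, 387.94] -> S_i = 8.36*(-2.61)^i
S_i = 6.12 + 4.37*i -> [6.12, 10.49, 14.86, 19.23, 23.6]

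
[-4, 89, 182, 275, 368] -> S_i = -4 + 93*i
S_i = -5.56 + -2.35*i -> [-5.56, -7.91, -10.26, -12.61, -14.96]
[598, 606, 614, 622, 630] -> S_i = 598 + 8*i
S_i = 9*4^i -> [9, 36, 144, 576, 2304]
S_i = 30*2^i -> [30, 60, 120, 240, 480]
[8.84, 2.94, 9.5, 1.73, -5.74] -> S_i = Random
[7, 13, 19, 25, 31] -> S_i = 7 + 6*i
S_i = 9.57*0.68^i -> [9.57, 6.51, 4.43, 3.01, 2.05]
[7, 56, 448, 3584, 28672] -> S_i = 7*8^i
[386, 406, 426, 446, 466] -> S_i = 386 + 20*i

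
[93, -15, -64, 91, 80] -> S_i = Random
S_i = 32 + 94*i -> [32, 126, 220, 314, 408]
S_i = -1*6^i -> [-1, -6, -36, -216, -1296]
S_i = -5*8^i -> [-5, -40, -320, -2560, -20480]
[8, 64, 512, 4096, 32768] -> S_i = 8*8^i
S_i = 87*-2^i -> [87, -174, 348, -696, 1392]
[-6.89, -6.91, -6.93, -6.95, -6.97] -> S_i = -6.89 + -0.02*i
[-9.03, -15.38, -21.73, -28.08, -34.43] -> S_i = -9.03 + -6.35*i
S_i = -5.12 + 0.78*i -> [-5.12, -4.34, -3.56, -2.78, -2.0]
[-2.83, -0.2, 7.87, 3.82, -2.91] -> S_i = Random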